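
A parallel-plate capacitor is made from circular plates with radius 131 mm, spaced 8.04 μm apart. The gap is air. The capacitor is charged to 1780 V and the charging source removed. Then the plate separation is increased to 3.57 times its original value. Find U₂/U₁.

Isolated ⇒ Q is held fixed.
C₂ = 0.280 C₁ and U = Q²/(2C), so U₂/U₁ = C₁/C₂ = 3.57.

3.57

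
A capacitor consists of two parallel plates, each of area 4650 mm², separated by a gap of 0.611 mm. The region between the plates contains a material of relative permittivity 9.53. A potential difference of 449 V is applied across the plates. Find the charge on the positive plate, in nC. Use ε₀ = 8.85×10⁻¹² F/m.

A = 4650 mm² = 4.65×10⁻³ m².
C = κε₀A/d = 9.53 × 8.85×10⁻¹² × 4.65×10⁻³ / 6.11×10⁻⁴ = 6.42×10⁻¹⁰ F.
Q = CV = 6.42×10⁻¹⁰ × 449 = 2.88×10⁻⁷ C.

Q ≈ 288 nC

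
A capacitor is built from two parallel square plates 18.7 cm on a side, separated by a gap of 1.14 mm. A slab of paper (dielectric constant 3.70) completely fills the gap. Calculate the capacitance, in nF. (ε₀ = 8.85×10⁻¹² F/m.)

1.00 nF

A = (18.7 cm)² = 3.50×10⁻² m².
C = κε₀A/d = 3.70 × 8.85×10⁻¹² × 3.50×10⁻² / 1.14×10⁻³ = 1.00×10⁻⁹ F.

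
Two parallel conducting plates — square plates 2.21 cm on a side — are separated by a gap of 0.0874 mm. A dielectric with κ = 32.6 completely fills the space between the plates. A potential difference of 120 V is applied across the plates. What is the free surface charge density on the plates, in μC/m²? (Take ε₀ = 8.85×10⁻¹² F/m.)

σ ≈ 396 μC/m²

A = (2.21 cm)² = 4.88×10⁻⁴ m².
C = κε₀A/d = 32.6 × 8.85×10⁻¹² × 4.88×10⁻⁴ / 8.74×10⁻⁵ = 1.61×10⁻⁹ F.
σ = Q/A = CV/A = 1.61×10⁻⁹ × 120 / 4.88×10⁻⁴ = 3.96×10⁻⁴ C/m².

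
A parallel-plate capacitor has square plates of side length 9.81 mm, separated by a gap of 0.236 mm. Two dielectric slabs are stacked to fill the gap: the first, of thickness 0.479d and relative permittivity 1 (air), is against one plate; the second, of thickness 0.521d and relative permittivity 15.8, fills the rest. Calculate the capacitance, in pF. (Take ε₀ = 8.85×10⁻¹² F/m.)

C ≈ 7.05 pF

A = (9.81 mm)² = 9.62×10⁻⁵ m².
Stacked slabs ⇒ two capacitors in series, each with the full plate area.
C₁ = κ₁ε₀A/d₁ = 1.00 × 8.85×10⁻¹² × 9.62×10⁻⁵ / 1.13×10⁻⁴ = 7.53×10⁻¹² F.
C₂ = κ₂ε₀A/d₂ = 15.8 × 8.85×10⁻¹² × 9.62×10⁻⁵ / 1.23×10⁻⁴ = 1.09×10⁻¹⁰ F.
C = (1/C₁ + 1/C₂)⁻¹ = 7.05×10⁻¹² F.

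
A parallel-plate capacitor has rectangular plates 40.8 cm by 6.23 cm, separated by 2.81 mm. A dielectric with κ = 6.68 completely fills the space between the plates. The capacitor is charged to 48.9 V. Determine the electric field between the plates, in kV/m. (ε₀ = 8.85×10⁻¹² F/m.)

E = V/d = 48.9 / 2.81×10⁻³ = 1.74×10⁴ V/m.

E ≈ 17.4 kV/m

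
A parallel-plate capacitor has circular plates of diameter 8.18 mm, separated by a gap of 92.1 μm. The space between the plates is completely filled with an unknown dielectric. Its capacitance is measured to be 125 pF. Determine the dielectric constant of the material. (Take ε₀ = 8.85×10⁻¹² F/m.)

A = π(8.18/2 mm)² = 5.26×10⁻⁵ m².
κ = Cd/(ε₀A) = 1.25×10⁻¹⁰ × 9.21×10⁻⁵ / (8.85×10⁻¹² × 5.26×10⁻⁵) = 24.8.

κ ≈ 24.8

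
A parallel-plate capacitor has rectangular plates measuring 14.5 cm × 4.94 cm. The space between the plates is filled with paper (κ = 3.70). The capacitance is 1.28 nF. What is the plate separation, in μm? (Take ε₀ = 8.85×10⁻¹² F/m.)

A = 14.5 × 4.94 cm² = 7.16×10⁻³ m².
d = κε₀A/C = 3.70 × 8.85×10⁻¹² × 7.16×10⁻³ / 1.28×10⁻⁹ = 1.83×10⁻⁴ m.

183 μm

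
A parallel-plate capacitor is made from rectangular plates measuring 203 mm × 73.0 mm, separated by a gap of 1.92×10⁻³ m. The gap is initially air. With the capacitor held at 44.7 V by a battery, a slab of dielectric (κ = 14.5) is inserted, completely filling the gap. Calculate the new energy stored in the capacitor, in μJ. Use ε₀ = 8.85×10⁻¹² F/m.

A = 203 × 73.0 mm² = 1.48×10⁻² m².
Initially C₁ = ε₀A/d = 8.85×10⁻¹² × 1.48×10⁻² / 1.92×10⁻³ = 6.83×10⁻¹¹ F.
U₁ = 6.82×10⁻⁸ J.
Battery connected ⇒ V is held fixed. C₂ = 14.5 C₁ and U = ½CV², so U₂/U₁ = C₂/C₁ = 14.5.
U₂ = 14.5 × 6.82×10⁻⁸ = 9.89×10⁻⁷ J.

0.989 μJ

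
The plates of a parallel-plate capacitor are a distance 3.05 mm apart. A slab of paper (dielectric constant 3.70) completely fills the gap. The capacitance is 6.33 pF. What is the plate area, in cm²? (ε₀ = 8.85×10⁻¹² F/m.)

A = Cd/(κε₀) = 6.33×10⁻¹² × 3.05×10⁻³ / (3.70 × 8.85×10⁻¹²) = 5.90×10⁻⁴ m².

5.90 cm²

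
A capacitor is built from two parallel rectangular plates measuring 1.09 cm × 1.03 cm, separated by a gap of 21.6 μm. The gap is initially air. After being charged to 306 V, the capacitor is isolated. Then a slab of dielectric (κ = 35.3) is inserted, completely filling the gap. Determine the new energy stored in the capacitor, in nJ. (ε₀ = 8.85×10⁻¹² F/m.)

A = 1.09 × 1.03 cm² = 1.12×10⁻⁴ m².
Initially C₁ = ε₀A/d = 8.85×10⁻¹² × 1.12×10⁻⁴ / 2.16×10⁻⁵ = 4.60×10⁻¹¹ F.
U₁ = 2.15×10⁻⁶ J.
Isolated ⇒ Q is held fixed. C₂ = 35.3 C₁ and U = Q²/(2C), so U₂/U₁ = C₁/C₂ = 0.0283.
U₂ = 0.0283 × 2.15×10⁻⁶ = 6.10×10⁻⁸ J.

61.0 nJ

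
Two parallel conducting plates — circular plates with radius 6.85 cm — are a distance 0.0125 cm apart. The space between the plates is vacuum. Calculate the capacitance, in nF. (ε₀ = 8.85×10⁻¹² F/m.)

A = π(6.85 cm)² = 1.47×10⁻² m².
C = ε₀A/d = 8.85×10⁻¹² × 1.47×10⁻² / 1.25×10⁻⁴ = 1.04×10⁻⁹ F.

1.04 nF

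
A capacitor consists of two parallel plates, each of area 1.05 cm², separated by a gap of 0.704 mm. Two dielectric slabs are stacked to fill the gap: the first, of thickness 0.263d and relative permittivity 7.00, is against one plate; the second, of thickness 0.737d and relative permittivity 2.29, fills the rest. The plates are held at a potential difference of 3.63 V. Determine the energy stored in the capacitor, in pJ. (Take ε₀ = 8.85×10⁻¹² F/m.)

U ≈ 24.2 pJ

A = 1.05 cm² = 1.05×10⁻⁴ m².
Stacked slabs ⇒ two capacitors in series, each with the full plate area.
C₁ = κ₁ε₀A/d₁ = 7.00 × 8.85×10⁻¹² × 1.05×10⁻⁴ / 1.85×10⁻⁴ = 3.51×10⁻¹¹ F.
C₂ = κ₂ε₀A/d₂ = 2.29 × 8.85×10⁻¹² × 1.05×10⁻⁴ / 5.19×10⁻⁴ = 4.10×10⁻¹² F.
C = (1/C₁ + 1/C₂)⁻¹ = 3.67×10⁻¹² F.
U = ½CV² = ½ × 3.67×10⁻¹² × (3.63)² = 2.42×10⁻¹¹ J.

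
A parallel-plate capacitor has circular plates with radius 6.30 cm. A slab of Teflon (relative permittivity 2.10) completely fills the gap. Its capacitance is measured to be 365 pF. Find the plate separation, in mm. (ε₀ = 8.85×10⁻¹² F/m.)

A = π(6.30 cm)² = 1.25×10⁻² m².
d = κε₀A/C = 2.10 × 8.85×10⁻¹² × 1.25×10⁻² / 3.65×10⁻¹⁰ = 6.35×10⁻⁴ m.

0.635 mm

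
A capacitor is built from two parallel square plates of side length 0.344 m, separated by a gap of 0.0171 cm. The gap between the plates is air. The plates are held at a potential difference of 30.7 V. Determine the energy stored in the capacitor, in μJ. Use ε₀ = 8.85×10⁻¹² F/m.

A = (0.344 m)² = 0.118 m².
C = ε₀A/d = 8.85×10⁻¹² × 0.118 / 1.71×10⁻⁴ = 6.12×10⁻⁹ F.
U = ½CV² = ½ × 6.12×10⁻⁹ × (30.7)² = 2.89×10⁻⁶ J.

2.89 μJ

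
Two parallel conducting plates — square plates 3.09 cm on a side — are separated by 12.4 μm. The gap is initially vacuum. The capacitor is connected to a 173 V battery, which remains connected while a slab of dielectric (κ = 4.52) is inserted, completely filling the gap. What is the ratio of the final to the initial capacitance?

C = κε₀A/d scales with κ, so C₂/C₁ = κ = 4.52.

C₂/C₁ ≈ 4.52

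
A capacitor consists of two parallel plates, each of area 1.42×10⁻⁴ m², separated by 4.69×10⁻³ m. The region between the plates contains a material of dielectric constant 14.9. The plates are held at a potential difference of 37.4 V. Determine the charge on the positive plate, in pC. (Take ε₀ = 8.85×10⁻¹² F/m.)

C = κε₀A/d = 14.9 × 8.85×10⁻¹² × 1.42×10⁻⁴ / 4.69×10⁻³ = 3.99×10⁻¹² F.
Q = CV = 3.99×10⁻¹² × 37.4 = 1.49×10⁻¹⁰ C.

Q ≈ 149 pC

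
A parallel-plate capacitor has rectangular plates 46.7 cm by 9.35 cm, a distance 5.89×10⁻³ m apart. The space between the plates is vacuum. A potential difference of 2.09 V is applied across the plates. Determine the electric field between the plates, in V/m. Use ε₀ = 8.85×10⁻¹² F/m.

E = V/d = 2.09 / 5.89×10⁻³ = 3.55×10² V/m.

E ≈ 355 V/m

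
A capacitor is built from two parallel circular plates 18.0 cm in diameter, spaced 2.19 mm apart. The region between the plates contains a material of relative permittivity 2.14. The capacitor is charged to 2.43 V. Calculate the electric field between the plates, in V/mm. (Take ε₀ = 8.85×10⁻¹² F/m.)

E = V/d = 2.43 / 2.19×10⁻³ = 1.11×10³ V/m.

E ≈ 1.11 V/mm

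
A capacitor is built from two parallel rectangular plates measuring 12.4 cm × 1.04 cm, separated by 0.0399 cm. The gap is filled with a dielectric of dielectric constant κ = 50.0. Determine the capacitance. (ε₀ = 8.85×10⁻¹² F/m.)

A = 12.4 × 1.04 cm² = 1.29×10⁻³ m².
C = κε₀A/d = 50.0 × 8.85×10⁻¹² × 1.29×10⁻³ / 3.99×10⁻⁴ = 1.43×10⁻⁹ F.

C ≈ 1.43 nF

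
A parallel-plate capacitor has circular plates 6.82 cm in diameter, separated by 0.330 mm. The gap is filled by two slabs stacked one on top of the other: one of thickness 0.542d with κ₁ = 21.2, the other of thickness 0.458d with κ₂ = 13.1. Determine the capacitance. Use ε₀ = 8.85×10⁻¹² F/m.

1.62 nF

A = π(6.82/2 cm)² = 3.65×10⁻³ m².
Stacked slabs ⇒ two capacitors in series, each with the full plate area.
C₁ = κ₁ε₀A/d₁ = 21.2 × 8.85×10⁻¹² × 3.65×10⁻³ / 1.79×10⁻⁴ = 3.83×10⁻⁹ F.
C₂ = κ₂ε₀A/d₂ = 13.1 × 8.85×10⁻¹² × 3.65×10⁻³ / 1.51×10⁻⁴ = 2.80×10⁻⁹ F.
C = (1/C₁ + 1/C₂)⁻¹ = 1.62×10⁻⁹ F.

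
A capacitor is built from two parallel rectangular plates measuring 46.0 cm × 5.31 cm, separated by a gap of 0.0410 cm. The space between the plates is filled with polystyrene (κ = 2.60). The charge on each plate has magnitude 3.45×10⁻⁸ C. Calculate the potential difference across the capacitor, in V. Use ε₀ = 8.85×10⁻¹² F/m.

V ≈ 25.2 V

A = 46.0 × 5.31 cm² = 2.44×10⁻² m².
C = κε₀A/d = 2.60 × 8.85×10⁻¹² × 2.44×10⁻² / 4.10×10⁻⁴ = 1.37×10⁻⁹ F.
V = Q/C = 3.45×10⁻⁸ / 1.37×10⁻⁹ = 25.2 V.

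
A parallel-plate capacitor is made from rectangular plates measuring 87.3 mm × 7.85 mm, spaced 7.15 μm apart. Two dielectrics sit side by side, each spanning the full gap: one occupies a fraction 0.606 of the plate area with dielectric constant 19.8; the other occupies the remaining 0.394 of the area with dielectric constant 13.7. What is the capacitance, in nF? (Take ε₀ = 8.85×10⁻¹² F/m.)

C ≈ 14.8 nF

A = 87.3 × 7.85 mm² = 6.85×10⁻⁴ m².
Side-by-side slabs ⇒ two capacitors in parallel, each spanning the full gap.
C₁ = κ₁ε₀A₁/d = 19.8 × 8.85×10⁻¹² × 4.15×10⁻⁴ / 7.15×10⁻⁶ = 1.02×10⁻⁸ F.
C₂ = κ₂ε₀A₂/d = 13.7 × 8.85×10⁻¹² × 2.70×10⁻⁴ / 7.15×10⁻⁶ = 4.58×10⁻⁹ F.
C = C₁ + C₂ = 1.48×10⁻⁸ F.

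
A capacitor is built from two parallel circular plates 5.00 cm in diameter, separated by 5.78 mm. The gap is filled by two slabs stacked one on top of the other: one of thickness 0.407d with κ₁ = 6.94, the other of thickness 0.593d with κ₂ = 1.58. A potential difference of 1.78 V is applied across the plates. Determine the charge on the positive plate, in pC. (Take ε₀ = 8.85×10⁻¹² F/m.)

Q ≈ 12.3 pC

A = π(5.00/2 cm)² = 1.96×10⁻³ m².
Stacked slabs ⇒ two capacitors in series, each with the full plate area.
C₁ = κ₁ε₀A/d₁ = 6.94 × 8.85×10⁻¹² × 1.96×10⁻³ / 2.35×10⁻³ = 5.13×10⁻¹¹ F.
C₂ = κ₂ε₀A/d₂ = 1.58 × 8.85×10⁻¹² × 1.96×10⁻³ / 3.43×10⁻³ = 8.01×10⁻¹² F.
C = (1/C₁ + 1/C₂)⁻¹ = 6.93×10⁻¹² F.
Q = CV = 6.93×10⁻¹² × 1.78 = 1.23×10⁻¹¹ C.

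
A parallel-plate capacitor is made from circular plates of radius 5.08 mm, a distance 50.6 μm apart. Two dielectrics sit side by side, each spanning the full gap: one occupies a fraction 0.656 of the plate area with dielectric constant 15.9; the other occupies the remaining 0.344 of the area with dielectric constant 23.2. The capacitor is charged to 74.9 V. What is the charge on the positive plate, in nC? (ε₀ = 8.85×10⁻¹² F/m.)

Q ≈ 19.6 nC

A = π(5.08 mm)² = 8.11×10⁻⁵ m².
Side-by-side slabs ⇒ two capacitors in parallel, each spanning the full gap.
C₁ = κ₁ε₀A₁/d = 15.9 × 8.85×10⁻¹² × 5.32×10⁻⁵ / 5.06×10⁻⁵ = 1.48×10⁻¹⁰ F.
C₂ = κ₂ε₀A₂/d = 23.2 × 8.85×10⁻¹² × 2.79×10⁻⁵ / 5.06×10⁻⁵ = 1.13×10⁻¹⁰ F.
C = C₁ + C₂ = 2.61×10⁻¹⁰ F.
Q = CV = 2.61×10⁻¹⁰ × 74.9 = 1.96×10⁻⁸ C.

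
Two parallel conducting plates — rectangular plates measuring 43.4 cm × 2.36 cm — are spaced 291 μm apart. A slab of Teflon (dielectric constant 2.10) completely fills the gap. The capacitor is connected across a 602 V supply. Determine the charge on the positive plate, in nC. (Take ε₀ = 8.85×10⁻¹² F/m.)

394 nC

A = 43.4 × 2.36 cm² = 1.02×10⁻² m².
C = κε₀A/d = 2.10 × 8.85×10⁻¹² × 1.02×10⁻² / 2.91×10⁻⁴ = 6.54×10⁻¹⁰ F.
Q = CV = 6.54×10⁻¹⁰ × 602 = 3.94×10⁻⁷ C.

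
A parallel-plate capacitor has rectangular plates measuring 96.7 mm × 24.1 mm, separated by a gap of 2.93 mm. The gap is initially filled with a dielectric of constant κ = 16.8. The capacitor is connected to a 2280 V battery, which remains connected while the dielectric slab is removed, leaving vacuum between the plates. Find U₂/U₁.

Battery connected ⇒ V is held fixed.
C₂ = 0.0595 C₁ and U = ½CV², so U₂/U₁ = C₂/C₁ = 0.0595.

0.0595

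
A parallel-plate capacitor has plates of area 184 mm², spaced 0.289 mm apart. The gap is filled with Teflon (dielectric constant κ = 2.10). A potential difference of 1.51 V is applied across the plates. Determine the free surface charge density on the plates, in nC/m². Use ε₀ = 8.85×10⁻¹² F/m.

A = 184 mm² = 1.84×10⁻⁴ m².
C = κε₀A/d = 2.10 × 8.85×10⁻¹² × 1.84×10⁻⁴ / 2.89×10⁻⁴ = 1.18×10⁻¹¹ F.
σ = Q/A = CV/A = 1.18×10⁻¹¹ × 1.51 / 1.84×10⁻⁴ = 9.71×10⁻⁸ C/m².

97.1 nC/m²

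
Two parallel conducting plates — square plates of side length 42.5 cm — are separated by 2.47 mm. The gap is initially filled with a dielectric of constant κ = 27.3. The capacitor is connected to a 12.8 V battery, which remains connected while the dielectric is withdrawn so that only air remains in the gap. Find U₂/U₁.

U₂/U₁ ≈ 0.0366

Battery connected ⇒ V is held fixed.
C₂ = 0.0366 C₁ and U = ½CV², so U₂/U₁ = C₂/C₁ = 0.0366.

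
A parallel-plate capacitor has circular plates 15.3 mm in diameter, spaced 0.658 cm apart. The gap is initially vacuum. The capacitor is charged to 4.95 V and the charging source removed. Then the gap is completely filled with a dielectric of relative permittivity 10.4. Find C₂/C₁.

C = κε₀A/d scales with κ, so C₂/C₁ = κ = 10.4.

10.4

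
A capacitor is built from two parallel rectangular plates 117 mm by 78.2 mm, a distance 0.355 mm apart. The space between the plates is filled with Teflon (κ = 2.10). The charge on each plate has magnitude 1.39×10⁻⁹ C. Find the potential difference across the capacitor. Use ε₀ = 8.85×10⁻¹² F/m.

2.90 V

A = 117 × 78.2 mm² = 9.15×10⁻³ m².
C = κε₀A/d = 2.10 × 8.85×10⁻¹² × 9.15×10⁻³ / 3.55×10⁻⁴ = 4.79×10⁻¹⁰ F.
V = Q/C = 1.39×10⁻⁹ / 4.79×10⁻¹⁰ = 2.90 V.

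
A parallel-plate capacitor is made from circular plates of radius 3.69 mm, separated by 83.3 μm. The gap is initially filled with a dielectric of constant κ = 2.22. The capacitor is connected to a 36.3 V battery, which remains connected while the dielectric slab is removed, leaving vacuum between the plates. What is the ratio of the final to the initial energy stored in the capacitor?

U₂/U₁ ≈ 0.450

Battery connected ⇒ V is held fixed.
C₂ = 0.450 C₁ and U = ½CV², so U₂/U₁ = C₂/C₁ = 0.450.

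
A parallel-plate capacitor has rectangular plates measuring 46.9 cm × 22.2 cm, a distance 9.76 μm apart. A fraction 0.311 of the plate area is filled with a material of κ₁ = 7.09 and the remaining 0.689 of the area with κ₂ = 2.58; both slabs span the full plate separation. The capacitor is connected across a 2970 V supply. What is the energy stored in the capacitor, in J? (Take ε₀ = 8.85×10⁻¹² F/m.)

A = 46.9 × 22.2 cm² = 0.104 m².
Side-by-side slabs ⇒ two capacitors in parallel, each spanning the full gap.
C₁ = κ₁ε₀A₁/d = 7.09 × 8.85×10⁻¹² × 3.24×10⁻² / 9.76×10⁻⁶ = 2.08×10⁻⁷ F.
C₂ = κ₂ε₀A₂/d = 2.58 × 8.85×10⁻¹² × 7.17×10⁻² / 9.76×10⁻⁶ = 1.68×10⁻⁷ F.
C = C₁ + C₂ = 3.76×10⁻⁷ F.
U = ½CV² = ½ × 3.76×10⁻⁷ × (2970)² = 1.66 J.

U ≈ 1.66 J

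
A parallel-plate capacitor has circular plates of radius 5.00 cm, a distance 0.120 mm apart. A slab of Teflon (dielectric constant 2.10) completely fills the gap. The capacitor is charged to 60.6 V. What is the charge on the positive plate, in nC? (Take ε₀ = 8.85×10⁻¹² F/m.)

73.7 nC

A = π(5.00 cm)² = 7.85×10⁻³ m².
C = κε₀A/d = 2.10 × 8.85×10⁻¹² × 7.85×10⁻³ / 1.20×10⁻⁴ = 1.22×10⁻⁹ F.
Q = CV = 1.22×10⁻⁹ × 60.6 = 7.37×10⁻⁸ C.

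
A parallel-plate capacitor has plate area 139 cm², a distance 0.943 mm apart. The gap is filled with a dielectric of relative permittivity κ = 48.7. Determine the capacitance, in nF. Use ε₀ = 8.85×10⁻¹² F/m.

6.35 nF

A = 139 cm² = 1.39×10⁻² m².
C = κε₀A/d = 48.7 × 8.85×10⁻¹² × 1.39×10⁻² / 9.43×10⁻⁴ = 6.35×10⁻⁹ F.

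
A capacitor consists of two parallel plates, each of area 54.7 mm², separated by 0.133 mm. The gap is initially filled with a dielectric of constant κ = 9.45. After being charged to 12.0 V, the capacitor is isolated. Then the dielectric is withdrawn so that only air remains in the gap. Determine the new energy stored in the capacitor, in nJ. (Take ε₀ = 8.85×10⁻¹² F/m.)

U ≈ 23.4 nJ

A = 54.7 mm² = 5.47×10⁻⁵ m².
Initially C₁ = κε₀A/d = 9.45 × 8.85×10⁻¹² × 5.47×10⁻⁵ / 1.33×10⁻⁴ = 3.44×10⁻¹¹ F.
U₁ = 2.48×10⁻⁹ J.
Isolated ⇒ Q is held fixed. C₂ = 0.106 C₁ and U = Q²/(2C), so U₂/U₁ = C₁/C₂ = 9.45.
U₂ = 9.45 × 2.48×10⁻⁹ = 2.34×10⁻⁸ J.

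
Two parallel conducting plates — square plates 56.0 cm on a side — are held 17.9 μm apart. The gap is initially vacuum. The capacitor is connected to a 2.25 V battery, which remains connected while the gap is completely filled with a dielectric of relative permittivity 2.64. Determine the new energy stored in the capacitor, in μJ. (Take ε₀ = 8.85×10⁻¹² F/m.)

A = (56.0 cm)² = 0.314 m².
Initially C₁ = ε₀A/d = 8.85×10⁻¹² × 0.314 / 1.79×10⁻⁵ = 1.55×10⁻⁷ F.
U₁ = 3.92×10⁻⁷ J.
Battery connected ⇒ V is held fixed. C₂ = 2.64 C₁ and U = ½CV², so U₂/U₁ = C₂/C₁ = 2.64.
U₂ = 2.64 × 3.92×10⁻⁷ = 1.04×10⁻⁶ J.

U ≈ 1.04 μJ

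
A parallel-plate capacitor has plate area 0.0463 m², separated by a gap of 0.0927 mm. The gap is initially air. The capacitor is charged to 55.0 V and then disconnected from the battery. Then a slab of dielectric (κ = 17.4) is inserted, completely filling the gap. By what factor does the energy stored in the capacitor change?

0.0575

Isolated ⇒ Q is held fixed.
C₂ = 17.4 C₁ and U = Q²/(2C), so U₂/U₁ = C₁/C₂ = 0.0575.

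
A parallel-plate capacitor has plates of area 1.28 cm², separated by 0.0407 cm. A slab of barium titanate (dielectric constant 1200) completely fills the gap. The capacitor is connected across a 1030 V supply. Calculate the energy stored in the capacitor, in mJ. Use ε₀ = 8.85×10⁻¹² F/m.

A = 1.28 cm² = 1.28×10⁻⁴ m².
C = κε₀A/d = 1200 × 8.85×10⁻¹² × 1.28×10⁻⁴ / 4.07×10⁻⁴ = 3.34×10⁻⁹ F.
U = ½CV² = ½ × 3.34×10⁻⁹ × (1030)² = 1.77×10⁻³ J.

U ≈ 1.77 mJ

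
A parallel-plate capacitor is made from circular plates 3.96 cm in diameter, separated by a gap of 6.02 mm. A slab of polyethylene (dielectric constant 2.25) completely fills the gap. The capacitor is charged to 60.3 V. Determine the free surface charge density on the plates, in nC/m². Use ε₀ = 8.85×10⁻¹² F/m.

199 nC/m²

A = π(3.96/2 cm)² = 1.23×10⁻³ m².
C = κε₀A/d = 2.25 × 8.85×10⁻¹² × 1.23×10⁻³ / 6.02×10⁻³ = 4.07×10⁻¹² F.
σ = Q/A = CV/A = 4.07×10⁻¹² × 60.3 / 1.23×10⁻³ = 1.99×10⁻⁷ C/m².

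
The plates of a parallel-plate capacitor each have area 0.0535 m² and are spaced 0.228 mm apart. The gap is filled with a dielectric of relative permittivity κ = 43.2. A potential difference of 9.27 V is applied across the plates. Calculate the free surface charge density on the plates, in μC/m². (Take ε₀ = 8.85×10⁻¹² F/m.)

15.5 μC/m²

C = κε₀A/d = 43.2 × 8.85×10⁻¹² × 5.35×10⁻² / 2.28×10⁻⁴ = 8.97×10⁻⁸ F.
σ = Q/A = CV/A = 8.97×10⁻⁸ × 9.27 / 5.35×10⁻² = 1.55×10⁻⁵ C/m².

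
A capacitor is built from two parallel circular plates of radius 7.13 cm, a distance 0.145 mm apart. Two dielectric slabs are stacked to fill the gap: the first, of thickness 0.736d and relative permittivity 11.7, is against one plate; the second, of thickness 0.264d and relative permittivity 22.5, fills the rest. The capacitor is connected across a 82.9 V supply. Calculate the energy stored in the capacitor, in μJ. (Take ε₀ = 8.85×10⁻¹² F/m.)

A = π(7.13 cm)² = 1.60×10⁻² m².
Stacked slabs ⇒ two capacitors in series, each with the full plate area.
C₁ = κ₁ε₀A/d₁ = 11.7 × 8.85×10⁻¹² × 1.60×10⁻² / 1.07×10⁻⁴ = 1.55×10⁻⁸ F.
C₂ = κ₂ε₀A/d₂ = 22.5 × 8.85×10⁻¹² × 1.60×10⁻² / 3.83×10⁻⁵ = 8.31×10⁻⁸ F.
C = (1/C₁ + 1/C₂)⁻¹ = 1.31×10⁻⁸ F.
U = ½CV² = ½ × 1.31×10⁻⁸ × (82.9)² = 4.49×10⁻⁵ J.

U ≈ 44.9 μJ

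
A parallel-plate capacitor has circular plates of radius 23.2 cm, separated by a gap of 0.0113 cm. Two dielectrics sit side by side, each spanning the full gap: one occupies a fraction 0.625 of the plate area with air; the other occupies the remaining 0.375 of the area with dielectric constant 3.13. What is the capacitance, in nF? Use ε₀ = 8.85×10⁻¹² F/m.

A = π(23.2 cm)² = 0.169 m².
Side-by-side slabs ⇒ two capacitors in parallel, each spanning the full gap.
C₁ = κ₁ε₀A₁/d = 1.00 × 8.85×10⁻¹² × 0.106 / 1.13×10⁻⁴ = 8.28×10⁻⁹ F.
C₂ = κ₂ε₀A₂/d = 3.13 × 8.85×10⁻¹² × 6.34×10⁻² / 1.13×10⁻⁴ = 1.55×10⁻⁸ F.
C = C₁ + C₂ = 2.38×10⁻⁸ F.

23.8 nF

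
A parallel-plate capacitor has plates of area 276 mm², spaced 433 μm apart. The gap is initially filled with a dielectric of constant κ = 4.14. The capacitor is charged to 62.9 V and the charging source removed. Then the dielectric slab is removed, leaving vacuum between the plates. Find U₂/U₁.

U₂/U₁ ≈ 4.14

Isolated ⇒ Q is held fixed.
C₂ = 0.242 C₁ and U = Q²/(2C), so U₂/U₁ = C₁/C₂ = 4.14.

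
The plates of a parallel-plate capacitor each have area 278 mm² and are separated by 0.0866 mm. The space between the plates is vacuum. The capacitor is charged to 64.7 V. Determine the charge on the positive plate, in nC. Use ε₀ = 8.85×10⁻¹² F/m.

Q ≈ 1.84 nC

A = 278 mm² = 2.78×10⁻⁴ m².
C = ε₀A/d = 8.85×10⁻¹² × 2.78×10⁻⁴ / 8.66×10⁻⁵ = 2.84×10⁻¹¹ F.
Q = CV = 2.84×10⁻¹¹ × 64.7 = 1.84×10⁻⁹ C.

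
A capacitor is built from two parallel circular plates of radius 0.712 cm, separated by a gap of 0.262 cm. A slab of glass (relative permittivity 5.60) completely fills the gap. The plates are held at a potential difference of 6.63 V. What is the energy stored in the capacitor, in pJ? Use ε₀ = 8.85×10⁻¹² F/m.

A = π(0.712 cm)² = 1.59×10⁻⁴ m².
C = κε₀A/d = 5.60 × 8.85×10⁻¹² × 1.59×10⁻⁴ / 2.62×10⁻³ = 3.01×10⁻¹² F.
U = ½CV² = ½ × 3.01×10⁻¹² × (6.63)² = 6.62×10⁻¹¹ J.

66.2 pJ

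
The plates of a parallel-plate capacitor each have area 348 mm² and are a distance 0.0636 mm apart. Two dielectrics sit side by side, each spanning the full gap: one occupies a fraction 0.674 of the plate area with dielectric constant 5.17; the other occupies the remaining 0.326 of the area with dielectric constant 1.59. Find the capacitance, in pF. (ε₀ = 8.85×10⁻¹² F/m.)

C ≈ 194 pF

A = 348 mm² = 3.48×10⁻⁴ m².
Side-by-side slabs ⇒ two capacitors in parallel, each spanning the full gap.
C₁ = κ₁ε₀A₁/d = 5.17 × 8.85×10⁻¹² × 2.35×10⁻⁴ / 6.36×10⁻⁵ = 1.69×10⁻¹⁰ F.
C₂ = κ₂ε₀A₂/d = 1.59 × 8.85×10⁻¹² × 1.13×10⁻⁴ / 6.36×10⁻⁵ = 2.51×10⁻¹¹ F.
C = C₁ + C₂ = 1.94×10⁻¹⁰ F.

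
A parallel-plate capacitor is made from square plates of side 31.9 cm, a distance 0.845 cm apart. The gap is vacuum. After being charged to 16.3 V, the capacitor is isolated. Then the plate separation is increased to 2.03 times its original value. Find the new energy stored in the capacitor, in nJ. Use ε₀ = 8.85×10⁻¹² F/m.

A = (31.9 cm)² = 0.102 m².
Initially C₁ = ε₀A/d = 8.85×10⁻¹² × 0.102 / 8.45×10⁻³ = 1.07×10⁻¹⁰ F.
U₁ = 1.42×10⁻⁸ J.
Isolated ⇒ Q is held fixed. C₂ = 0.493 C₁ and U = Q²/(2C), so U₂/U₁ = C₁/C₂ = 2.03.
U₂ = 2.03 × 1.42×10⁻⁸ = 2.87×10⁻⁸ J.

U ≈ 28.7 nJ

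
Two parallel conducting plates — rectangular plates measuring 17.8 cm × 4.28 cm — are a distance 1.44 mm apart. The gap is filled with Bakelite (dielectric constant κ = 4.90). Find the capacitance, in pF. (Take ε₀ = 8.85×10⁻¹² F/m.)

C ≈ 229 pF

A = 17.8 × 4.28 cm² = 7.62×10⁻³ m².
C = κε₀A/d = 4.90 × 8.85×10⁻¹² × 7.62×10⁻³ / 1.44×10⁻³ = 2.29×10⁻¹⁰ F.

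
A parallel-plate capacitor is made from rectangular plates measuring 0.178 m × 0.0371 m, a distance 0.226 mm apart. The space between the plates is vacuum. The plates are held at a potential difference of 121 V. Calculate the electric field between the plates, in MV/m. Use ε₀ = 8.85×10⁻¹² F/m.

E ≈ 0.535 MV/m

E = V/d = 121 / 2.26×10⁻⁴ = 5.35×10⁵ V/m.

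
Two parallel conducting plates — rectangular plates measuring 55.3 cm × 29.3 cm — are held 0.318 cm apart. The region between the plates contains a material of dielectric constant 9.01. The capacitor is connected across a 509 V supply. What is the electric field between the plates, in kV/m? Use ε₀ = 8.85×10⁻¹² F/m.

160 kV/m

E = V/d = 509 / 3.18×10⁻³ = 1.60×10⁵ V/m.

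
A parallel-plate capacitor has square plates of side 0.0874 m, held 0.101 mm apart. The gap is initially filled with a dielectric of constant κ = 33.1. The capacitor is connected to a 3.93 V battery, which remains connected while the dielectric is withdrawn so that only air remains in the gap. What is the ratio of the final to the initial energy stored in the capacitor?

0.0302

Battery connected ⇒ V is held fixed.
C₂ = 0.0302 C₁ and U = ½CV², so U₂/U₁ = C₂/C₁ = 0.0302.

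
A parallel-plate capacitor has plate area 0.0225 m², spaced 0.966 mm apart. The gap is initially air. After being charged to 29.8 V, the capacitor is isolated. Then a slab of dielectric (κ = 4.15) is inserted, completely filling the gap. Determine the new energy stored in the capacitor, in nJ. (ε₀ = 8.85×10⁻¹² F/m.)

U ≈ 22.1 nJ

Initially C₁ = ε₀A/d = 8.85×10⁻¹² × 2.25×10⁻² / 9.66×10⁻⁴ = 2.06×10⁻¹⁰ F.
U₁ = 9.15×10⁻⁸ J.
Isolated ⇒ Q is held fixed. C₂ = 4.15 C₁ and U = Q²/(2C), so U₂/U₁ = C₁/C₂ = 0.241.
U₂ = 0.241 × 9.15×10⁻⁸ = 2.21×10⁻⁸ J.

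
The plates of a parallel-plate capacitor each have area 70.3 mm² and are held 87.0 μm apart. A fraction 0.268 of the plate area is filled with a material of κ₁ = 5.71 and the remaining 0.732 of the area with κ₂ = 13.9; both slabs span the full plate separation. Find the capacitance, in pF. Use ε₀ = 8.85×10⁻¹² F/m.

A = 70.3 mm² = 7.03×10⁻⁵ m².
Side-by-side slabs ⇒ two capacitors in parallel, each spanning the full gap.
C₁ = κ₁ε₀A₁/d = 5.71 × 8.85×10⁻¹² × 1.88×10⁻⁵ / 8.70×10⁻⁵ = 1.09×10⁻¹¹ F.
C₂ = κ₂ε₀A₂/d = 13.9 × 8.85×10⁻¹² × 5.15×10⁻⁵ / 8.70×10⁻⁵ = 7.28×10⁻¹¹ F.
C = C₁ + C₂ = 8.37×10⁻¹¹ F.

C ≈ 83.7 pF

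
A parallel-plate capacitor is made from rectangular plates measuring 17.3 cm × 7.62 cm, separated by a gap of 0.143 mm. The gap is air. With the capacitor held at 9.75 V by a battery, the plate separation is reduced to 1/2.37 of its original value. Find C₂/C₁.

2.37

C = ε₀A/d scales as 1/d, so C₂/C₁ = d₁/d₂ = 2.37.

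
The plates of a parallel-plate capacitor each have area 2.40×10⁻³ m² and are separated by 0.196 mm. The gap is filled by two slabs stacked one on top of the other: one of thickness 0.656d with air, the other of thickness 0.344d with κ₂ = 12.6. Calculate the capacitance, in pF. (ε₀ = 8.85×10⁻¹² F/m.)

159 pF

Stacked slabs ⇒ two capacitors in series, each with the full plate area.
C₁ = κ₁ε₀A/d₁ = 1.00 × 8.85×10⁻¹² × 2.40×10⁻³ / 1.29×10⁻⁴ = 1.65×10⁻¹⁰ F.
C₂ = κ₂ε₀A/d₂ = 12.6 × 8.85×10⁻¹² × 2.40×10⁻³ / 6.74×10⁻⁵ = 3.97×10⁻⁹ F.
C = (1/C₁ + 1/C₂)⁻¹ = 1.59×10⁻¹⁰ F.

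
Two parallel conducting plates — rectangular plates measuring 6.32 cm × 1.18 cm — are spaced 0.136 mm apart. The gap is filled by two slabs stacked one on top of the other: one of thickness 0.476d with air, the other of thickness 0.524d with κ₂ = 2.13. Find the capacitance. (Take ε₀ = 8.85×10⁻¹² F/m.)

A = 6.32 × 1.18 cm² = 7.46×10⁻⁴ m².
Stacked slabs ⇒ two capacitors in series, each with the full plate area.
C₁ = κ₁ε₀A/d₁ = 1.00 × 8.85×10⁻¹² × 7.46×10⁻⁴ / 6.47×10⁻⁵ = 1.02×10⁻¹⁰ F.
C₂ = κ₂ε₀A/d₂ = 2.13 × 8.85×10⁻¹² × 7.46×10⁻⁴ / 7.13×10⁻⁵ = 1.97×10⁻¹⁰ F.
C = (1/C₁ + 1/C₂)⁻¹ = 6.72×10⁻¹¹ F.

C ≈ 67.2 pF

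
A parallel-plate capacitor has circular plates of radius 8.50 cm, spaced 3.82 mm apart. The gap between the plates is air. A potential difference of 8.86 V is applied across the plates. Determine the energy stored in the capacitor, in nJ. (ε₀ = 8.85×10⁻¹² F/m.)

2.06 nJ

A = π(8.50 cm)² = 2.27×10⁻² m².
C = ε₀A/d = 8.85×10⁻¹² × 2.27×10⁻² / 3.82×10⁻³ = 5.26×10⁻¹¹ F.
U = ½CV² = ½ × 5.26×10⁻¹¹ × (8.86)² = 2.06×10⁻⁹ J.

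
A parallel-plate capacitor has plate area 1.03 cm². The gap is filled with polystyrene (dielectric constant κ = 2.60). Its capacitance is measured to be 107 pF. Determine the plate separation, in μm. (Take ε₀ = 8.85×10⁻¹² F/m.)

A = 1.03 cm² = 1.03×10⁻⁴ m².
d = κε₀A/C = 2.60 × 8.85×10⁻¹² × 1.03×10⁻⁴ / 1.07×10⁻¹⁰ = 2.21×10⁻⁵ m.

22.1 μm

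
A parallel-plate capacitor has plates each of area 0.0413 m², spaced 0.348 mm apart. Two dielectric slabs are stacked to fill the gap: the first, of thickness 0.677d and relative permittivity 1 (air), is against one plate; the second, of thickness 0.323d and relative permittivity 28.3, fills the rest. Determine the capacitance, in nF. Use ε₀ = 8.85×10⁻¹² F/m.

1.53 nF

Stacked slabs ⇒ two capacitors in series, each with the full plate area.
C₁ = κ₁ε₀A/d₁ = 1.00 × 8.85×10⁻¹² × 4.13×10⁻² / 2.36×10⁻⁴ = 1.55×10⁻⁹ F.
C₂ = κ₂ε₀A/d₂ = 28.3 × 8.85×10⁻¹² × 4.13×10⁻² / 1.12×10⁻⁴ = 9.20×10⁻⁸ F.
C = (1/C₁ + 1/C₂)⁻¹ = 1.53×10⁻⁹ F.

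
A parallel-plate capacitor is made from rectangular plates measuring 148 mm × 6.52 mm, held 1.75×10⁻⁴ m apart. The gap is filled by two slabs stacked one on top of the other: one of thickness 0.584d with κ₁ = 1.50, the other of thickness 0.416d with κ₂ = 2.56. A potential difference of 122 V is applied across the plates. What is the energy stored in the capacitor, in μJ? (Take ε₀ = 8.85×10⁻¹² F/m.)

A = 148 × 6.52 mm² = 9.65×10⁻⁴ m².
Stacked slabs ⇒ two capacitors in series, each with the full plate area.
C₁ = κ₁ε₀A/d₁ = 1.50 × 8.85×10⁻¹² × 9.65×10⁻⁴ / 1.02×10⁻⁴ = 1.25×10⁻¹⁰ F.
C₂ = κ₂ε₀A/d₂ = 2.56 × 8.85×10⁻¹² × 9.65×10⁻⁴ / 7.28×10⁻⁵ = 3.00×10⁻¹⁰ F.
C = (1/C₁ + 1/C₂)⁻¹ = 8.84×10⁻¹¹ F.
U = ½CV² = ½ × 8.84×10⁻¹¹ × (122)² = 6.58×10⁻⁷ J.

U ≈ 0.658 μJ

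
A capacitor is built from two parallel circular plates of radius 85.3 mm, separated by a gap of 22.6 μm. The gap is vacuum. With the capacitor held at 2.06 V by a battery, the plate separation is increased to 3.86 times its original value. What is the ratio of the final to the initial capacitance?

C₂/C₁ ≈ 0.259

C = ε₀A/d scales as 1/d, so C₂/C₁ = d₁/d₂ = 1/3.86 = 0.259.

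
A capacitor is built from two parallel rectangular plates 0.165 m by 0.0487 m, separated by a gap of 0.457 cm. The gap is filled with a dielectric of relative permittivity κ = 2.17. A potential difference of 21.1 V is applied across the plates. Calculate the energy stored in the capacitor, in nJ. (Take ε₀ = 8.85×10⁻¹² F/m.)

U ≈ 7.52 nJ

A = 0.165 × 0.0487 m² = 8.04×10⁻³ m².
C = κε₀A/d = 2.17 × 8.85×10⁻¹² × 8.04×10⁻³ / 4.57×10⁻³ = 3.38×10⁻¹¹ F.
U = ½CV² = ½ × 3.38×10⁻¹¹ × (21.1)² = 7.52×10⁻⁹ J.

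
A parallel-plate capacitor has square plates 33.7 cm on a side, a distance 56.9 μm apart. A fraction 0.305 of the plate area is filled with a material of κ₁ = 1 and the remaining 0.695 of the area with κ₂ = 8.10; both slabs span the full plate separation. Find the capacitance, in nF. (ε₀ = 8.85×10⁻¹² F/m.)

105 nF

A = (33.7 cm)² = 0.114 m².
Side-by-side slabs ⇒ two capacitors in parallel, each spanning the full gap.
C₁ = κ₁ε₀A₁/d = 1.00 × 8.85×10⁻¹² × 3.46×10⁻² / 5.69×10⁻⁵ = 5.39×10⁻⁹ F.
C₂ = κ₂ε₀A₂/d = 8.10 × 8.85×10⁻¹² × 7.89×10⁻² / 5.69×10⁻⁵ = 9.94×10⁻⁸ F.
C = C₁ + C₂ = 1.05×10⁻⁷ F.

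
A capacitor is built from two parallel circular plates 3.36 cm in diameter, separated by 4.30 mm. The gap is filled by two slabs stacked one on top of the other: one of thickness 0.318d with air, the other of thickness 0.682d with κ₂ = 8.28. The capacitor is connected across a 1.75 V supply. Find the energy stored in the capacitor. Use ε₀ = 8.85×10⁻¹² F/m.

A = π(3.36/2 cm)² = 8.87×10⁻⁴ m².
Stacked slabs ⇒ two capacitors in series, each with the full plate area.
C₁ = κ₁ε₀A/d₁ = 1.00 × 8.85×10⁻¹² × 8.87×10⁻⁴ / 1.37×10⁻³ = 5.74×10⁻¹² F.
C₂ = κ₂ε₀A/d₂ = 8.28 × 8.85×10⁻¹² × 8.87×10⁻⁴ / 2.93×10⁻³ = 2.22×10⁻¹¹ F.
C = (1/C₁ + 1/C₂)⁻¹ = 4.56×10⁻¹² F.
U = ½CV² = ½ × 4.56×10⁻¹² × (1.75)² = 6.98×10⁻¹² J.

U ≈ 6.98 pJ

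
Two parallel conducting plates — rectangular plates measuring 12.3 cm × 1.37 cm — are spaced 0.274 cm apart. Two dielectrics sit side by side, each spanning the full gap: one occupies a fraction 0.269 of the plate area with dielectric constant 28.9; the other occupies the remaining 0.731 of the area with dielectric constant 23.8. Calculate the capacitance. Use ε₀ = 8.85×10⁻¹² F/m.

C ≈ 137 pF

A = 12.3 × 1.37 cm² = 1.69×10⁻³ m².
Side-by-side slabs ⇒ two capacitors in parallel, each spanning the full gap.
C₁ = κ₁ε₀A₁/d = 28.9 × 8.85×10⁻¹² × 4.53×10⁻⁴ / 2.74×10⁻³ = 4.23×10⁻¹¹ F.
C₂ = κ₂ε₀A₂/d = 23.8 × 8.85×10⁻¹² × 1.23×10⁻³ / 2.74×10⁻³ = 9.47×10⁻¹¹ F.
C = C₁ + C₂ = 1.37×10⁻¹⁰ F.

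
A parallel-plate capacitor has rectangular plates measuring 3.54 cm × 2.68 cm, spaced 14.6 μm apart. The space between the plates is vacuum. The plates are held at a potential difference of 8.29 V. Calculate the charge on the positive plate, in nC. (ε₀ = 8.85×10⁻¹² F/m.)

Q ≈ 4.77 nC

A = 3.54 × 2.68 cm² = 9.49×10⁻⁴ m².
C = ε₀A/d = 8.85×10⁻¹² × 9.49×10⁻⁴ / 1.46×10⁻⁵ = 5.75×10⁻¹⁰ F.
Q = CV = 5.75×10⁻¹⁰ × 8.29 = 4.77×10⁻⁹ C.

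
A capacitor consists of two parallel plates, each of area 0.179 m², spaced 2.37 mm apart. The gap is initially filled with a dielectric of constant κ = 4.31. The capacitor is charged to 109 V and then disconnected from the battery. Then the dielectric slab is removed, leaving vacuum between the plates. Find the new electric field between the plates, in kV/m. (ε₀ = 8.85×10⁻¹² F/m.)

Initially C₁ = κε₀A/d = 4.31 × 8.85×10⁻¹² × 0.179 / 2.37×10⁻³ = 2.88×10⁻⁹ F.
E₁ = 4.60×10⁴ V/m.
Isolated ⇒ Q is held fixed. V₂ = Q/C₂ = V₁/0.232; E = V/d, so E₂/E₁ = (V₂/V₁)(d₁/d₂) = 4.31.
E₂ = 4.31 × 4.60×10⁴ = 1.98×10⁵ V/m.

198 kV/m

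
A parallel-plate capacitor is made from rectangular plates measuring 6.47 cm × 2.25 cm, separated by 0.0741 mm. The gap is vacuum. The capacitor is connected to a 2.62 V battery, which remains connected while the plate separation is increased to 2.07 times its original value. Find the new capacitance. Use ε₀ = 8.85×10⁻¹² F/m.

A = 6.47 × 2.25 cm² = 1.46×10⁻³ m².
Initially C₁ = ε₀A/d = 8.85×10⁻¹² × 1.46×10⁻³ / 7.41×10⁻⁵ = 1.74×10⁻¹⁰ F.
C = ε₀A/d scales as 1/d, so C₂/C₁ = d₁/d₂ = 1/2.07 = 0.483.
C₂ = 0.483 × 1.74×10⁻¹⁰ = 8.40×10⁻¹¹ F.

84.0 pF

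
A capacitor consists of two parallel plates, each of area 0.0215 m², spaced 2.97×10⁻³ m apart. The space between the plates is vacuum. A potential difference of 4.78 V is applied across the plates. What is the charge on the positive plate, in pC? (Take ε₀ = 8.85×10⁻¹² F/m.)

C = ε₀A/d = 8.85×10⁻¹² × 2.15×10⁻² / 2.97×10⁻³ = 6.41×10⁻¹¹ F.
Q = CV = 6.41×10⁻¹¹ × 4.78 = 3.06×10⁻¹⁰ C.

306 pC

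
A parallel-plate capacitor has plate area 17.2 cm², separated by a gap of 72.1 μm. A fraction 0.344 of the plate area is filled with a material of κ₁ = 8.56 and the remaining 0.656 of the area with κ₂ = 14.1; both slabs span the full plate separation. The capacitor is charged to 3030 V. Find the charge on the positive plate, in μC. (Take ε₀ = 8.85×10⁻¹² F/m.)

7.80 μC

A = 17.2 cm² = 1.72×10⁻³ m².
Side-by-side slabs ⇒ two capacitors in parallel, each spanning the full gap.
C₁ = κ₁ε₀A₁/d = 8.56 × 8.85×10⁻¹² × 5.92×10⁻⁴ / 7.21×10⁻⁵ = 6.22×10⁻¹⁰ F.
C₂ = κ₂ε₀A₂/d = 14.1 × 8.85×10⁻¹² × 1.13×10⁻³ / 7.21×10⁻⁵ = 1.95×10⁻⁹ F.
C = C₁ + C₂ = 2.57×10⁻⁹ F.
Q = CV = 2.57×10⁻⁹ × 3030 = 7.80×10⁻⁶ C.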